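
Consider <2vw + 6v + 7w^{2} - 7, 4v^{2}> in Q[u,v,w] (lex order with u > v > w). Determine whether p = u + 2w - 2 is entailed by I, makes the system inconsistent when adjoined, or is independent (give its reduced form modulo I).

First compute the reduced Gröbner basis of I by Buchberger's algorithm.
f_1 = 2vw + 6v + 7w^{2} - 7, LT = vw.
f_2 = 4v^{2}, LT = v^{2}.

S(f_1,f_2): lcm = v^{2}w. S = 3v^{2} + \tfrac{7}{2}vw^{2} - \tfrac{7}{2}v.
  reduce S modulo (f_1, f_2):
  remainder 28v - \tfrac{49}{4}w^{3} + \tfrac{147}{4}w^{2} + \tfrac{49}{4}w - \tfrac{147}{4} ≠ 0; add h_3 = 28v - \tfrac{49}{4}w^{3} + \tfrac{147}{4}w^{2} + \tfrac{49}{4}w - \tfrac{147}{4} to the basis.

S(f_1,h_3): lcm = vw. S = 3v + \tfrac{7}{16}w^{4} - \tfrac{21}{16}w^{3} + \tfrac{49}{16}w^{2} + \tfrac{21}{16}w - \tfrac{7}{2}.
  reduce S modulo (f_1, f_2, h_3):
  remainder \tfrac{7}{16}w^{4} - \tfrac{7}{8}w^{2} + \tfrac{7}{16} ≠ 0; add h_4 = \tfrac{7}{16}w^{4} - \tfrac{7}{8}w^{2} + \tfrac{7}{16} to the basis.

The other S-polynomials (S(f_2,h_3), S(f_1,h_4), S(f_2,h_4), S(h_3,h_4)) all reduce to 0 modulo the current basis, so we have a Gröbner basis.
Inter-reduce: drop elements whose leading term is divisible by another's, tail-reduce, and make monic.
Reduced Gröbner basis: {v - \tfrac{7}{16}w^{3} + \tfrac{21}{16}w^{2} + \tfrac{7}{16}w - \tfrac{21}{16}, w^{4} - 2w^{2} + 1}.
Label its elements g_1 = v - \tfrac{7}{16}w^{3} + \tfrac{21}{16}w^{2} + \tfrac{7}{16}w - \tfrac{21}{16}, g_2 = w^{4} - 2w^{2} + 1.

Reduce p = u + 2w - 2 modulo G:
  leading term u: no divisor's leading term divides it; move u to the remainder.
  leading term w: no divisor's leading term divides it; move 2w to the remainder.
  leading term 1: no divisor's leading term divides it; move -2 to the remainder.
  normal form = u + 2w - 2.
The normal form is nonzero, so p ∉ I. Since p minus its normal form lies in I, I + (p) = I + (r) where r = u + 2w - 2; decide whether this ideal is the whole ring.
Run Buchberger on G together with r (pairs among the g_i already reduce to 0 since G is a Gröbner basis):
g_1 = v - \tfrac{7}{16}w^{3} + \tfrac{21}{16}w^{2} + \tfrac{7}{16}w - \tfrac{21}{16}, LT = v.
g_2 = w^{4} - 2w^{2} + 1, LT = w^{4}.
r = u + 2w - 2, LT = u.

The S-polynomials (S(g_1,g_2), S(g_1,r), S(g_2,r)) all reduce to 0 modulo the current basis, so we have a Gröbner basis.
Inter-reduce: drop elements whose leading term is divisible by another's, tail-reduce, and make monic.
Reduced Gröbner basis: {u + 2w - 2, v - \tfrac{7}{16}w^{3} + \tfrac{21}{16}w^{2} + \tfrac{7}{16}w - \tfrac{21}{16}, w^{4} - 2w^{2} + 1}.
The reduced Gröbner basis of I + (p) is {u + 2w - 2, v - \tfrac{7}{16}w^{3} + \tfrac{21}{16}w^{2} + \tfrac{7}{16}w - \tfrac{21}{16}, w^{4} - 2w^{2} + 1} ≠ {1}, a proper ideal, so the enlarged system stays consistent: p is independent of I, with normal form u + 2w - 2.

u + 2w - 2 is independent of I; its normal form modulo I is u + 2w - 2.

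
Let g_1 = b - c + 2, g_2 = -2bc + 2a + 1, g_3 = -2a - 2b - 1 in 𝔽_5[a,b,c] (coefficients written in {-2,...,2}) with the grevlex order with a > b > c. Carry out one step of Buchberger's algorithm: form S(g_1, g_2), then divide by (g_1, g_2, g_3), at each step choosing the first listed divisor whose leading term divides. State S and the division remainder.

S(g_1, g_2) = -c² + a + 2c - 2; remainder on division = -c² + c + 2.

lcm(LM(g_1), LM(g_2)) = bc.
S = (lcm/LT(g_1))·g_1 − (lcm/LT(g_2))·g_2 = -c² + a + 2c - 2.
Reduce S modulo (g_1, g_2, g_3) in that order:
  leading term c²: no divisor's leading term divides it; move -c² to the remainder.
  leading term a: subtract (2)·g_3 from a + 2c - 2 → -b + 2c
  leading term b: subtract (-1)·g_1 from -b + 2c → c + 2
  leading term c: no divisor's leading term divides it; move c to the remainder.
  leading term 1: no divisor's leading term divides it; move 2 to the remainder.
The remainder -c² + c + 2 is nonzero, so it would be added as the next basis element.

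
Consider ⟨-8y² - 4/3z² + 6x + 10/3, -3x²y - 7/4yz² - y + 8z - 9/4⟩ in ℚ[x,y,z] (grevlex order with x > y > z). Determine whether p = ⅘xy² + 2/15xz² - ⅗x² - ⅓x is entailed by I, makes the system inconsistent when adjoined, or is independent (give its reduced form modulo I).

⅘xy² + 2/15xz² - ⅗x² - ⅓x lies in I (it reduces to 0).

First compute the reduced Gröbner basis of I by Buchberger's algorithm.
f_1 = -8y² - 4/3z² + 6x + 10/3, LT = y².
f_2 = -3x²y - 7/4yz² - y + 8z - 9/4, LT = x²y.

S(f_1,f_2): lcm = x²y². S = ⅙x²z² - 7/12y²z² - ¾x³ - 5/12x² - ⅓y² + 8/3yz - ¾y.
  reduce S modulo (f_1, f_2):
  remainder ⅙x²z² + 7/72z⁴ - ¾x³ - 7/16xz² - 5/12x² + 8/3yz - 3/16z² - ¼x - ¾y - 5/36 ≠ 0; add h_3 = ⅙x²z² + 7/72z⁴ - ¾x³ - 7/16xz² - 5/12x² + 8/3yz - 3/16z² - ¼x - ¾y - 5/36 to the basis.

The other S-polynomials (S(f_1,h_3), S(f_2,h_3)) all reduce to 0 modulo the current basis, so we have a Gröbner basis.
Inter-reduce: drop elements whose leading term is divisible by another's, tail-reduce, and make monic.
Reduced Gröbner basis: {x²z² + 7/12z⁴ - 9/2x³ - 21/8xz² - 5/2x² + 16yz - 9/8z² - 3/2x - 9/2y - ⅚, x²y + 7/12yz² + ⅓y - 8/3z + ¾, y² + ⅙z² - ¾x - 5/12}.
Label its elements g_1 = x²z² + 7/12z⁴ - 9/2x³ - 21/8xz² - 5/2x² + 16yz - 9/8z² - 3/2x - 9/2y - ⅚, g_2 = x²y + 7/12yz² + ⅓y - 8/3z + ¾, g_3 = y² + ⅙z² - ¾x - 5/12.

Reduce p = ⅘xy² + 2/15xz² - ⅗x² - ⅓x modulo G:
  leading term xy²: subtract (⅘x)·g_3 from ⅘xy² + 2/15xz² - ⅗x² - ⅓x → 0
  normal form = 0.
Since the normal form is 0, p ∈ I.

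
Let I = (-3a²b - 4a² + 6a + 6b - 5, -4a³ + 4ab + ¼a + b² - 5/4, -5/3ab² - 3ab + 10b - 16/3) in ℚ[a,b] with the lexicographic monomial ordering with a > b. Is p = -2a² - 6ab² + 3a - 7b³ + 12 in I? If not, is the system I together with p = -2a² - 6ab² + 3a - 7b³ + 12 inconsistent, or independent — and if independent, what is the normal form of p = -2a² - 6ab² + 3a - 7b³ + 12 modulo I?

-2a² - 6ab² + 3a - 7b³ + 12 lies in I (it reduces to 0).

First compute the reduced Gröbner basis of I by Buchberger's algorithm.
f_1 = -3a²b - 4a² + 6a + 6b - 5, LT = a²b.
f_2 = -4a³ + 4ab + ¼a + b² - 5/4, LT = a³.
f_3 = -5/3ab² - 3ab + 10b - 16/3, LT = ab².

S(f_1,f_2): lcm = a³b. S = 4/3a³ - 2a² + ab² - 31/16ab + 5/3a + ¼b³ - 5/16b.
  reduce S modulo (f_1, f_2, f_3):
  remainder -2a² - 577/240ab + 7/4a + ¼b³ + ⅓b² + 91/16b - 217/60 ≠ 0; add h_4 = -2a² - 577/240ab + 7/4a + ¼b³ + ⅓b² + 91/16b - 217/60 to the basis.

S(f_1,f_3): lcm = a²b². S = -7/15a²b + 4ab - 16/5a - 2b² + 5/3b.
  reduce S modulo (f_1, f_2, f_3, h_4):
  remainder 17561/5400ab - 323/90a + 7/90b³ - 256/135b² + 901/360b - 469/1350 ≠ 0; add h_5 = 17561/5400ab - 323/90a + 7/90b³ - 256/135b² + 901/360b - 469/1350 to the basis.

S(f_2,f_3): lcm = a³b². S = -9/5a³b + 6a²b - 16/5a² - ab³ - 1/16ab² - ¼b⁴ + 5/16b².
  reduce S modulo (f_1, f_2, f_3, h_4, h_5):
  remainder 88104/5165a - ¼b⁴ - 762849/351220b³ + 83293/280976b² - 2216729/82640b + 1044141/87805 ≠ 0; add h_6 = 88104/5165a - ¼b⁴ - 762849/351220b³ + 83293/280976b² - 2216729/82640b + 1044141/87805 to the basis.

S(f_1,h_4): lcm = a²b. S = 4/3a² - 577/480ab² + ⅞ab - 2a + ⅛b⁴ + ⅙b³ + 91/32b² - 457/120b + 5/3.
  reduce S modulo (f_1, f_2, f_3, h_4, h_5, h_6):
  remainder 127821/939776b⁴ + 94578319/239642880b³ + 1243025867/319523840b² - 403318057/56386560b + 163664917/59910720 ≠ 0; add h_7 = 127821/939776b⁴ + 94578319/239642880b³ + 1243025867/319523840b² - 403318057/56386560b + 163664917/59910720 to the basis.

S(f_2,h_4): lcm = a³. S = -577/480a²b + ⅞a² + ⅛ab³ + ⅙ab² + 59/32ab - 449/240a - ¼b² + 5/16.
  reduce S modulo (f_1, f_2, f_3, h_4, h_5, h_6, h_7):
  remainder 139166779/2346793560b³ + 676057459/391132260b² - 1609914157/552186720b + 10586494537/9387174240 ≠ 0; add h_8 = 139166779/2346793560b³ + 676057459/391132260b² - 1609914157/552186720b + 10586494537/9387174240 to the basis.

S(f_3,h_4): lcm = a²b². S = 9/5a²b - 577/480ab³ + ⅞ab² - 6ab + 16/5a + ⅛b⁵ + ⅙b⁴ + 91/32b³ - 217/120b².
  reduce S modulo (f_1, f_2, f_3, h_4, h_5, h_6, h_7, h_8):
  remainder 28939707738841123/1512017132977515b² - 94056991018080979/3024034265955030b + 36177575540398733/3024034265955030 ≠ 0; add h_9 = 28939707738841123/1512017132977515b² - 94056991018080979/3024034265955030b + 36177575540398733/3024034265955030 to the basis.

S(f_2,h_5): lcm = a³b. S = 1140/1033a³ - 420/17561a²b³ + 10240/17561a²b² - 795/1033a²b + 1876/17561a² - ab² - 1/16ab - ¼b³ + 5/16b.
  reduce S modulo (f_1, f_2, f_3, h_4, h_5, h_6, h_7, h_8, h_9):
  remainder 811185518667420/2945411912403221b - 811185518667420/2945411912403221 ≠ 0; add h_10 = 811185518667420/2945411912403221b - 811185518667420/2945411912403221 to the basis.

The other S-polynomials (S(f_1,h_5), S(f_3,h_5), S(h_4,h_5), S(f_1,h_6), S(f_2,h_6), S(f_3,h_6), S(h_4,h_6), S(h_5,h_6), S(f_1,h_7), S(f_2,h_7), S(f_3,h_7), S(h_4,h_7), S(h_5,h_7), S(h_6,h_7), S(f_1,h_8), S(f_2,h_8), S(f_3,h_8), S(h_4,h_8), S(h_5,h_8), S(h_6,h_8), S(h_7,h_8), S(f_1,h_9), S(f_2,h_9), S(f_3,h_9), S(h_4,h_9), S(h_5,h_9), S(h_6,h_9), S(h_7,h_9), S(h_8,h_9), S(f_1,h_10), S(f_2,h_10), S(f_3,h_10), S(h_4,h_10), S(h_5,h_10), S(h_6,h_10), S(h_7,h_10), S(h_8,h_10), S(h_9,h_10)) all reduce to 0 modulo the current basis, so we have a Gröbner basis.
Inter-reduce: drop elements whose leading term is divisible by another's, tail-reduce, and make monic.
Reduced Gröbner basis: {a - 1, b - 1}.
Label its elements g_1 = a - 1, g_2 = b - 1.

Reduce p = -2a² - 6ab² + 3a - 7b³ + 12 modulo G:
  leading term a²: subtract (-2a)·g_1 from -2a² - 6ab² + 3a - 7b³ + 12 → -6ab² + a - 7b³ + 12
  leading term ab²: subtract (-6b²)·g_1 from -6ab² + a - 7b³ + 12 → a - 7b³ - 6b² + 12
  leading term a: subtract (1)·g_1 from a - 7b³ - 6b² + 12 → -7b³ - 6b² + 13
  leading term b³: subtract (-7b²)·g_2 from -7b³ - 6b² + 13 → -13b² + 13
  leading term b²: subtract (-13b)·g_2 from -13b² + 13 → -13b + 13
  leading term b: subtract (-13)·g_2 from -13b + 13 → 0
  normal form = 0.
Since the normal form is 0, p ∈ I.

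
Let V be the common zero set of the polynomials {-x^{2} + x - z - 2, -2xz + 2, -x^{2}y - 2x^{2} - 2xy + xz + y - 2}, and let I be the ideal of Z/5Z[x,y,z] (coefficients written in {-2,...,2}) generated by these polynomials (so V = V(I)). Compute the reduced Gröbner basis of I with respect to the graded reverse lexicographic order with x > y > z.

The reduced Gröbner basis is the canonical form of the ideal for this ordering.

f_1 = -x^{2} + x - z - 2, LT = x^{2}.
f_2 = -2xz + 2, LT = xz.
f_3 = -x^{2}y - 2x^{2} - 2xy + xz + y - 2, LT = x^{2}y.

S(f_1,f_2): lcm = x^{2}z. S = -xz + z^{2} + x + 2z.
  leading term xz: subtract (-2)·f_2 from -xz + z^{2} + x + 2z → z^{2} + x + 2z - 1
  leading term z^{2}: no divisor's leading term divides it; move z^{2} to the remainder.
  leading term x: no divisor's leading term divides it; move x to the remainder.
  leading term z: no divisor's leading term divides it; move 2z to the remainder.
  leading term 1: no divisor's leading term divides it; move -1 to the remainder.
  remainder z^{2} + x + 2z - 1 ≠ 0; add g_4 = z^{2} + x + 2z - 1 to the basis.

S(f_1,f_3): lcm = x^{2}y. S = -2x^{2} + 2xy + xz + yz - 2y - 2.
  leading term x^{2}: subtract (2)·f_1 from -2x^{2} + 2xy + xz + yz - 2y - 2 → 2xy + xz + yz - 2x - 2y + 2z + 2
  leading term xy: no divisor's leading term divides it; move 2xy to the remainder.
  leading term xz: subtract (2)·f_2 from xz + yz - 2x - 2y + 2z + 2 → yz - 2x - 2y + 2z - 2
  leading term yz: no divisor's leading term divides it; move yz to the remainder.
  leading term x: no divisor's leading term divides it; move -2x to the remainder.
  leading term y: no divisor's leading term divides it; move -2y to the remainder.
  leading term z: no divisor's leading term divides it; move 2z to the remainder.
  leading term 1: no divisor's leading term divides it; move -2 to the remainder.
  remainder 2xy + yz - 2x - 2y + 2z - 2 ≠ 0; add g_5 = 2xy + yz - 2x - 2y + 2z - 2 to the basis.

S(f_2,f_3): lcm = x^{2}yz. S = -2x^{2}z - 2xyz + xz^{2} - xy + yz - 2z.
  leading term x^{2}z: subtract (2z)·f_1 from -2x^{2}z - 2xyz + xz^{2} - xy + yz - 2z → -2xyz + xz^{2} - xy - 2xz + yz + 2z^{2} + 2z
  leading term xyz: subtract (y)·f_2 from -2xyz + xz^{2} - xy - 2xz + yz + 2z^{2} + 2z → xz^{2} - xy - 2xz + yz + 2z^{2} - 2y + 2z
  leading term xz^{2}: subtract (2z)·f_2 from xz^{2} - xy - 2xz + yz + 2z^{2} - 2y + 2z → -xy - 2xz + yz + 2z^{2} - 2y - 2z
  leading term xy: subtract (2)·g_5 from -xy - 2xz + yz + 2z^{2} - 2y - 2z → -2xz - yz + 2z^{2} - x + 2y - z - 1
  leading term xz: subtract (1)·f_2 from -2xz - yz + 2z^{2} - x + 2y - z - 1 → -yz + 2z^{2} - x + 2y - z + 2
  leading term yz: no divisor's leading term divides it; move -yz to the remainder.
  leading term z^{2}: subtract (2)·g_4 from 2z^{2} - x + 2y - z + 2 → 2x + 2y - 1
  leading term x: no divisor's leading term divides it; move 2x to the remainder.
  leading term y: no divisor's leading term divides it; move 2y to the remainder.
  leading term 1: no divisor's leading term divides it; move -1 to the remainder.
  remainder -yz + 2x + 2y - 1 ≠ 0; add g_6 = -yz + 2x + 2y - 1 to the basis.

S(f_1,g_5): lcm = x^{2}y. S = 2xyz + x^{2} - xz + yz + x + 2y.
  leading term xyz: subtract (-y)·f_2 from 2xyz + x^{2} - xz + yz + x + 2y → x^{2} - xz + yz + x - y
  leading term x^{2}: subtract (-1)·f_1 from x^{2} - xz + yz + x - y → -xz + yz + 2x - y - z - 2
  leading term xz: subtract (-2)·f_2 from -xz + yz + 2x - y - z - 2 → yz + 2x - y - z + 2
  leading term yz: subtract (-1)·g_6 from yz + 2x - y - z + 2 → -x + y - z + 1
  leading term x: no divisor's leading term divides it; move -x to the remainder.
  leading term y: no divisor's leading term divides it; move y to the remainder.
  leading term z: no divisor's leading term divides it; move -z to the remainder.
  leading term 1: no divisor's leading term divides it; move 1 to the remainder.
  remainder -x + y - z + 1 ≠ 0; add g_7 = -x + y - z + 1 to the basis.

S(g_5,g_7): lcm = xy. S = y^{2} + 2yz - x + z - 1.
  leading term y^{2}: no divisor's leading term divides it; move y^{2} to the remainder.
  leading term yz: subtract (-2)·g_6 from 2yz - x + z - 1 → -2x - y + z + 2
  leading term x: subtract (2)·g_7 from -2x - y + z + 2 → 2y - 2z
  leading term y: no divisor's leading term divides it; move 2y to the remainder.
  leading term z: no divisor's leading term divides it; move -2z to the remainder.
  remainder y^{2} + 2y - 2z ≠ 0; add g_8 = y^{2} + 2y - 2z to the basis.

The other S-polynomials (S(f_1,g_4), S(f_2,g_4), S(f_3,g_4), S(f_2,g_5), S(f_3,g_5), S(g_4,g_5), S(f_1,g_6), S(f_2,g_6), S(f_3,g_6), S(g_4,g_6), S(g_5,g_6), S(f_1,g_7), S(f_2,g_7), S(f_3,g_7), S(g_4,g_7), S(g_6,g_7), S(f_1,g_8), S(f_2,g_8), S(f_3,g_8), S(g_4,g_8), S(g_5,g_8), S(g_6,g_8), S(g_7,g_8)) all reduce to 0 modulo the current basis, so we have a Gröbner basis.
Inter-reduce: drop elements whose leading term is divisible by another's, tail-reduce, and make monic.

G = {y^{2} + 2y - 2z, yz + y + 2z - 1, z^{2} + y + z, x - y + z - 1}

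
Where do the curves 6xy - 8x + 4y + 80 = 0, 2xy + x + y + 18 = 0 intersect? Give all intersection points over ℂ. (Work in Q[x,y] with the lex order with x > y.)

{(-2/11, -28), (2, -4)}

Compute a lex Gröbner basis by Buchberger's algorithm.
f_1 = 6xy - 8x + 4y + 80, LT = xy.
f_2 = 2xy + x + y + 18, LT = xy.

S(f_1,f_2): lcm = xy. S = -11/6x + 1/6y + 13/3.
  leading term x: no divisor's leading term divides it; move -11/6x to the remainder.
  leading term y: no divisor's leading term divides it; move 1/6y to the remainder.
  leading term 1: no divisor's leading term divides it; move 13/3 to the remainder.
  remainder -11/6x + 1/6y + 13/3 ≠ 0; add h_3 = -11/6x + 1/6y + 13/3 to the basis.

S(f_1,h_3): lcm = xy. S = -4/3x + 1/11y^2 + 100/33y + 40/3.
  leading term x: subtract (8/11)·h_3 from -4/3x + 1/11y^2 + 100/33y + 40/3 → 1/11y^2 + 32/11y + 112/11
  leading term y^2: no divisor's leading term divides it; move 1/11y^2 to the remainder.
  leading term y: no divisor's leading term divides it; move 32/11y to the remainder.
  leading term 1: no divisor's leading term divides it; move 112/11 to the remainder.
  remainder 1/11y^2 + 32/11y + 112/11 ≠ 0; add h_4 = 1/11y^2 + 32/11y + 112/11 to the basis.

The other S-polynomials (S(f_2,h_3), S(f_1,h_4), S(f_2,h_4), S(h_3,h_4)) all reduce to 0 modulo the current basis, so we have a Gröbner basis.
Inter-reduce: drop elements whose leading term is divisible by another's, tail-reduce, and make monic.
Reduced Gröbner basis: {x - 1/11y - 26/11, y^2 + 32y + 112}.

From the last basis element, y^2 + 32y + 112 = 0, so y takes values in {-28, -4}. Each choice, substituted upward through the basis, yields the corresponding point(s) of the solution set.
  y = -28: the earlier basis element becomes x + 2/11 = 0, giving x = -2/11 — point (-2/11, -28).
  y = -4: the earlier basis element becomes x - 2 = 0, giving x = 2 — point (2, -4).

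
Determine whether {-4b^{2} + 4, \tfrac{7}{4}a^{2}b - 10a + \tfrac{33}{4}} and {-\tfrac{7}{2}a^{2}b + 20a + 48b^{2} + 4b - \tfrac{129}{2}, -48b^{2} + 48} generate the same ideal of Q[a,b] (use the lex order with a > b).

No, the ideals differ.

Since reduced Gröbner bases are canonical representatives of ideals under a given ordering, it suffices to compute and compare them.
Buchberger on the first generating set:
f_1 = -4b^{2} + 4, LT = b^{2}.
f_2 = \tfrac{7}{4}a^{2}b - 10a + \tfrac{33}{4}, LT = a^{2}b.

S(f_1,f_2): lcm = a^{2}b^{2}. S = -a^{2} + \tfrac{40}{7}ab - \tfrac{33}{7}b.
  leading term a^{2}: no divisor's leading term divides it; move -a^{2} to the remainder.
  leading term ab: no divisor's leading term divides it; move \tfrac{40}{7}ab to the remainder.
  leading term b: no divisor's leading term divides it; move -\tfrac{33}{7}b to the remainder.
  remainder -a^{2} + \tfrac{40}{7}ab - \tfrac{33}{7}b ≠ 0; add g_3 = -a^{2} + \tfrac{40}{7}ab - \tfrac{33}{7}b to the basis.

S(f_1,g_3): leading monomials are coprime, so the S-polynomial reduces to 0 (Buchberger's first criterion).
S(f_2,g_3): lcm = a^{2}b. S = \tfrac{40}{7}ab^{2} - \tfrac{40}{7}a - \tfrac{33}{7}b^{2} + \tfrac{33}{7}.
  leading term ab^{2}: subtract (-\tfrac{10}{7}a)·f_1 from \tfrac{40}{7}ab^{2} - \tfrac{40}{7}a - \tfrac{33}{7}b^{2} + \tfrac{33}{7} → -\tfrac{33}{7}b^{2} + \tfrac{33}{7}
  leading term b^{2}: subtract (\tfrac{33}{28})·f_1 from -\tfrac{33}{7}b^{2} + \tfrac{33}{7} → 0
  remainder 0.

Every S-polynomial of the final basis reduces to 0, so we have a Gröbner basis.
Inter-reduce: drop elements whose leading term is divisible by another's, tail-reduce, and make monic.
Reduced Gröbner basis: {a^{2} - \tfrac{40}{7}ab + \tfrac{33}{7}b, b^{2} - 1}.

Buchberger on the second generating set:
h_1 = -\tfrac{7}{2}a^{2}b + 20a + 48b^{2} + 4b - \tfrac{129}{2}, LT = a^{2}b.
h_2 = -48b^{2} + 48, LT = b^{2}.

S(h_1,h_2): lcm = a^{2}b^{2}. S = a^{2} - \tfrac{40}{7}ab - \tfrac{96}{7}b^{3} - \tfrac{8}{7}b^{2} + \tfrac{129}{7}b.
  leading term a^{2}: no divisor's leading term divides it; move a^{2} to the remainder.
  leading term ab: no divisor's leading term divides it; move -\tfrac{40}{7}ab to the remainder.
  leading term b^{3}: subtract (\tfrac{2}{7}b)·h_2 from -\tfrac{96}{7}b^{3} - \tfrac{8}{7}b^{2} + \tfrac{129}{7}b → -\tfrac{8}{7}b^{2} + \tfrac{33}{7}b
  leading term b^{2}: subtract (\tfrac{1}{42})·h_2 from -\tfrac{8}{7}b^{2} + \tfrac{33}{7}b → \tfrac{33}{7}b - \tfrac{8}{7}
  leading term b: no divisor's leading term divides it; move \tfrac{33}{7}b to the remainder.
  leading term 1: no divisor's leading term divides it; move -\tfrac{8}{7} to the remainder.
  remainder a^{2} - \tfrac{40}{7}ab + \tfrac{33}{7}b - \tfrac{8}{7} ≠ 0; add k_3 = a^{2} - \tfrac{40}{7}ab + \tfrac{33}{7}b - \tfrac{8}{7} to the basis.

S(h_1,k_3): lcm = a^{2}b. S = \tfrac{40}{7}ab^{2} - \tfrac{40}{7}a - \tfrac{129}{7}b^{2} + \tfrac{129}{7}.
  leading term ab^{2}: subtract (-\tfrac{5}{42}a)·h_2 from \tfrac{40}{7}ab^{2} - \tfrac{40}{7}a - \tfrac{129}{7}b^{2} + \tfrac{129}{7} → -\tfrac{129}{7}b^{2} + \tfrac{129}{7}
  leading term b^{2}: subtract (\tfrac{43}{112})·h_2 from -\tfrac{129}{7}b^{2} + \tfrac{129}{7} → 0
  remainder 0.

S(h_2,k_3): leading monomials are coprime, so the S-polynomial reduces to 0 (Buchberger's first criterion).
Every S-polynomial of the final basis reduces to 0, so we have a Gröbner basis.
Inter-reduce: drop elements whose leading term is divisible by another's, tail-reduce, and make monic.
Reduced Gröbner basis: {a^{2} - \tfrac{40}{7}ab + \tfrac{33}{7}b - \tfrac{8}{7}, b^{2} - 1}.

These differ, so the ideals are not equal.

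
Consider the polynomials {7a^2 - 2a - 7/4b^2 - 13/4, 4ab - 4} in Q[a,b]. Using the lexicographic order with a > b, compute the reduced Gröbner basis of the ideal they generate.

G = {a - 1/4b^3 - 13/28b - 2/7, b^4 + 13/7b^2 + 8/7b - 4}

f_1 = 7a^2 - 2a - 7/4b^2 - 13/4, LT = a^2.
f_2 = 4ab - 4, LT = ab.

S(f_1,f_2): lcm = a^2b. S = -2/7ab + a - 1/4b^3 - 13/28b.
  leading term ab: subtract (-1/14)·f_2 from -2/7ab + a - 1/4b^3 - 13/28b → a - 1/4b^3 - 13/28b - 2/7
  leading term a: no divisor's leading term divides it; move a to the remainder.
  leading term b^3: no divisor's leading term divides it; move -1/4b^3 to the remainder.
  leading term b: no divisor's leading term divides it; move -13/28b to the remainder.
  leading term 1: no divisor's leading term divides it; move -2/7 to the remainder.
  remainder a - 1/4b^3 - 13/28b - 2/7 ≠ 0; add g_3 = a - 1/4b^3 - 13/28b - 2/7 to the basis.

S(f_2,g_3): lcm = ab. S = 1/4b^4 + 13/28b^2 + 2/7b - 1.
  leading term b^4: no divisor's leading term divides it; move 1/4b^4 to the remainder.
  leading term b^2: no divisor's leading term divides it; move 13/28b^2 to the remainder.
  leading term b: no divisor's leading term divides it; move 2/7b to the remainder.
  leading term 1: no divisor's leading term divides it; move -1 to the remainder.
  remainder 1/4b^4 + 13/28b^2 + 2/7b - 1 ≠ 0; add g_4 = 1/4b^4 + 13/28b^2 + 2/7b - 1 to the basis.

The other S-polynomials (S(f_1,g_3), S(f_1,g_4), S(f_2,g_4), S(g_3,g_4)) all reduce to 0 modulo the current basis, so we have a Gröbner basis.
Inter-reduce: drop elements whose leading term is divisible by another's, tail-reduce, and make monic.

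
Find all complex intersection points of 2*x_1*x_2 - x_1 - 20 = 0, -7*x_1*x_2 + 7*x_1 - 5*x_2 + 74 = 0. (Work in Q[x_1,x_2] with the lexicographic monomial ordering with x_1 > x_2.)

{(-4, -2), (25/7, 33/10)}

Compute a lex Gröbner basis by Buchberger's algorithm.
f_1 = 2*x_1*x_2 - x_1 - 20, LT = x_1*x_2.
f_2 = -7*x_1*x_2 + 7*x_1 - 5*x_2 + 74, LT = x_1*x_2.

S(f_1,f_2): lcm = x_1*x_2. S = 1/2*x_1 - 5/7*x_2 + 4/7.
  leading term x_1: no divisor's leading term divides it; move 1/2*x_1 to the remainder.
  leading term x_2: no divisor's leading term divides it; move -5/7*x_2 to the remainder.
  leading term 1: no divisor's leading term divides it; move 4/7 to the remainder.
  remainder 1/2*x_1 - 5/7*x_2 + 4/7 ≠ 0; add h_3 = 1/2*x_1 - 5/7*x_2 + 4/7 to the basis.

S(f_1,h_3): lcm = x_1*x_2. S = -1/2*x_1 + 10/7*x_2**2 - 8/7*x_2 - 10.
  leading term x_1: subtract (-1)·h_3 from -1/2*x_1 + 10/7*x_2**2 - 8/7*x_2 - 10 → 10/7*x_2**2 - 13/7*x_2 - 66/7
  leading term x_2**2: no divisor's leading term divides it; move 10/7*x_2**2 to the remainder.
  leading term x_2: no divisor's leading term divides it; move -13/7*x_2 to the remainder.
  leading term 1: no divisor's leading term divides it; move -66/7 to the remainder.
  remainder 10/7*x_2**2 - 13/7*x_2 - 66/7 ≠ 0; add h_4 = 10/7*x_2**2 - 13/7*x_2 - 66/7 to the basis.

The other S-polynomials (S(f_2,h_3), S(f_1,h_4), S(f_2,h_4), S(h_3,h_4)) all reduce to 0 modulo the current basis, so we have a Gröbner basis.
Inter-reduce: drop elements whose leading term is divisible by another's, tail-reduce, and make monic.
Reduced Gröbner basis: {x_1 - 10/7*x_2 + 8/7, x_2**2 - 13/10*x_2 - 33/5}.

From the last basis element, x_2**2 - 13/10*x_2 - 33/5 = 0, so x_2 takes values in {-2, 33/10}. Each choice, substituted upward through the basis, yields the corresponding point(s) of the solution set.
  x_2 = -2: the earlier basis element becomes x_1 + 4 = 0, giving x_1 = -4 — point (-4, -2).
  x_2 = 33/10: the earlier basis element becomes x_1 - 25/7 = 0, giving x_1 = 25/7 — point (25/7, 33/10).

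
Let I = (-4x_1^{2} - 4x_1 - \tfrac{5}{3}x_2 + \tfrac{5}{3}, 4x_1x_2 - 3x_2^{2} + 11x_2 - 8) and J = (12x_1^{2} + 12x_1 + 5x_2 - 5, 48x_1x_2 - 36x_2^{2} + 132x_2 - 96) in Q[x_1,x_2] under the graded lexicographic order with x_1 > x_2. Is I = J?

Equality of ideals is decidable: compute both reduced Gröbner bases (unique for the ordering) and check whether they agree.
Buchberger on the first generating set:
f_1 = -4x_1^{2} - 4x_1 - \tfrac{5}{3}x_2 + \tfrac{5}{3}, LT = x_1^{2}.
f_2 = 4x_1x_2 - 3x_2^{2} + 11x_2 - 8, LT = x_1x_2.

S(f_1,f_2): lcm = x_1^{2}x_2. S = \tfrac{3}{4}x_1x_2^{2} - \tfrac{7}{4}x_1x_2 + \tfrac{5}{12}x_2^{2} + 2x_1 - \tfrac{5}{12}x_2.
  reduce S modulo (f_1, f_2):
  remainder \tfrac{9}{16}x_2^{3} - \tfrac{71}{24}x_2^{2} + 2x_1 + \tfrac{283}{48}x_2 - \tfrac{7}{2} ≠ 0; add g_3 = \tfrac{9}{16}x_2^{3} - \tfrac{71}{24}x_2^{2} + 2x_1 + \tfrac{283}{48}x_2 - \tfrac{7}{2} to the basis.

The other S-polynomials (S(f_1,g_3), S(f_2,g_3)) all reduce to 0 modulo the current basis, so we have a Gröbner basis.
Inter-reduce: drop elements whose leading term is divisible by another's, tail-reduce, and make monic.
Reduced Gröbner basis: {x_2^{3} - \tfrac{142}{27}x_2^{2} + \tfrac{32}{9}x_1 + \tfrac{283}{27}x_2 - \tfrac{56}{9}, x_1^{2} + x_1 + \tfrac{5}{12}x_2 - \tfrac{5}{12}, x_1x_2 - \tfrac{3}{4}x_2^{2} + \tfrac{11}{4}x_2 - 2}.

Buchberger on the second generating set:
h_1 = 12x_1^{2} + 12x_1 + 5x_2 - 5, LT = x_1^{2}.
h_2 = 48x_1x_2 - 36x_2^{2} + 132x_2 - 96, LT = x_1x_2.

S(h_1,h_2): lcm = x_1^{2}x_2. S = \tfrac{3}{4}x_1x_2^{2} - \tfrac{7}{4}x_1x_2 + \tfrac{5}{12}x_2^{2} + 2x_1 - \tfrac{5}{12}x_2.
  reduce S modulo (h_1, h_2):
  remainder \tfrac{9}{16}x_2^{3} - \tfrac{71}{24}x_2^{2} + 2x_1 + \tfrac{283}{48}x_2 - \tfrac{7}{2} ≠ 0; add k_3 = \tfrac{9}{16}x_2^{3} - \tfrac{71}{24}x_2^{2} + 2x_1 + \tfrac{283}{48}x_2 - \tfrac{7}{2} to the basis.

The other S-polynomials (S(h_1,k_3), S(h_2,k_3)) all reduce to 0 modulo the current basis, so we have a Gröbner basis.
Inter-reduce: drop elements whose leading term is divisible by another's, tail-reduce, and make monic.
Reduced Gröbner basis: {x_2^{3} - \tfrac{142}{27}x_2^{2} + \tfrac{32}{9}x_1 + \tfrac{283}{27}x_2 - \tfrac{56}{9}, x_1^{2} + x_1 + \tfrac{5}{12}x_2 - \tfrac{5}{12}, x_1x_2 - \tfrac{3}{4}x_2^{2} + \tfrac{11}{4}x_2 - 2}.

These coincide, so the ideals are equal.
The choice of monomial ordering does not affect the verdict — as long as both bases are computed under the same ordering, their equality decides ideal equality.

Yes, the ideals are equal.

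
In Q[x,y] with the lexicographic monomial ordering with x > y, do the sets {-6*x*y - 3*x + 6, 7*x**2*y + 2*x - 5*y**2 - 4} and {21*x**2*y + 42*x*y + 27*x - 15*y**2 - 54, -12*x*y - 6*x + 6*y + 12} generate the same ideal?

No, the ideals differ.

Since reduced Gröbner bases are canonical representatives of ideals under a given ordering, it suffices to compute and compare them.
Buchberger on the first generating set:
f_1 = -6*x*y - 3*x + 6, LT = x*y.
f_2 = 7*x**2*y + 2*x - 5*y**2 - 4, LT = x**2*y.

S(f_1,f_2): lcm = x**2*y. S = 1/2*x**2 - 9/7*x + 5/7*y**2 + 4/7.
  leading term x**2: no divisor's leading term divides it; move 1/2*x**2 to the remainder.
  leading term x: no divisor's leading term divides it; move -9/7*x to the remainder.
  leading term y**2: no divisor's leading term divides it; move 5/7*y**2 to the remainder.
  leading term 1: no divisor's leading term divides it; move 4/7 to the remainder.
  remainder 1/2*x**2 - 9/7*x + 5/7*y**2 + 4/7 ≠ 0; add g_3 = 1/2*x**2 - 9/7*x + 5/7*y**2 + 4/7 to the basis.

S(f_1,g_3): lcm = x**2*y. S = 1/2*x**2 + 18/7*x*y - x - 10/7*y**3 - 8/7*y.
  leading term x**2: subtract (1)·g_3 from 1/2*x**2 + 18/7*x*y - x - 10/7*y**3 - 8/7*y → 18/7*x*y + 2/7*x - 10/7*y**3 - 5/7*y**2 - 8/7*y - 4/7
  leading term x*y: subtract (-3/7)·f_1 from 18/7*x*y + 2/7*x - 10/7*y**3 - 5/7*y**2 - 8/7*y - 4/7 → -x - 10/7*y**3 - 5/7*y**2 - 8/7*y + 2
  leading term x: no divisor's leading term divides it; move -x to the remainder.
  leading term y**3: no divisor's leading term divides it; move -10/7*y**3 to the remainder.
  leading term y**2: no divisor's leading term divides it; move -5/7*y**2 to the remainder.
  leading term y: no divisor's leading term divides it; move -8/7*y to the remainder.
  leading term 1: no divisor's leading term divides it; move 2 to the remainder.
  remainder -x - 10/7*y**3 - 5/7*y**2 - 8/7*y + 2 ≠ 0; add g_4 = -x - 10/7*y**3 - 5/7*y**2 - 8/7*y + 2 to the basis.

S(f_1,g_4): lcm = x*y. S = 1/2*x - 10/7*y**4 - 5/7*y**3 - 8/7*y**2 + 2*y - 1.
  leading term x: subtract (-1/2)·g_4 from 1/2*x - 10/7*y**4 - 5/7*y**3 - 8/7*y**2 + 2*y - 1 → -10/7*y**4 - 10/7*y**3 - 3/2*y**2 + 10/7*y
  leading term y**4: no divisor's leading term divides it; move -10/7*y**4 to the remainder.
  leading term y**3: no divisor's leading term divides it; move -10/7*y**3 to the remainder.
  leading term y**2: no divisor's leading term divides it; move -3/2*y**2 to the remainder.
  leading term y: no divisor's leading term divides it; move 10/7*y to the remainder.
  remainder -10/7*y**4 - 10/7*y**3 - 3/2*y**2 + 10/7*y ≠ 0; add g_5 = -10/7*y**4 - 10/7*y**3 - 3/2*y**2 + 10/7*y to the basis.

The other S-polynomials (S(f_2,g_3), S(f_2,g_4), S(g_3,g_4), S(f_1,g_5), S(f_2,g_5), S(g_3,g_5), S(g_4,g_5)) all reduce to 0 modulo the current basis, so we have a Gröbner basis.
Inter-reduce: drop elements whose leading term is divisible by another's, tail-reduce, and make monic.
Reduced Gröbner basis: {x + 10/7*y**3 + 5/7*y**2 + 8/7*y - 2, y**4 + y**3 + 21/20*y**2 - y}.

Buchberger on the second generating set:
h_1 = 21*x**2*y + 42*x*y + 27*x - 15*y**2 - 54, LT = x**2*y.
h_2 = -12*x*y - 6*x + 6*y + 12, LT = x*y.

S(h_1,h_2): lcm = x**2*y. S = -1/2*x**2 + 5/2*x*y + 16/7*x - 5/7*y**2 - 18/7.
  leading term x**2: no divisor's leading term divides it; move -1/2*x**2 to the remainder.
  leading term x*y: subtract (-5/24)·h_2 from 5/2*x*y + 16/7*x - 5/7*y**2 - 18/7 → 29/28*x - 5/7*y**2 + 5/4*y - 1/14
  leading term x: no divisor's leading term divides it; move 29/28*x to the remainder.
  leading term y**2: no divisor's leading term divides it; move -5/7*y**2 to the remainder.
  leading term y: no divisor's leading term divides it; move 5/4*y to the remainder.
  leading term 1: no divisor's leading term divides it; move -1/14 to the remainder.
  remainder -1/2*x**2 + 29/28*x - 5/7*y**2 + 5/4*y - 1/14 ≠ 0; add k_3 = -1/2*x**2 + 29/28*x - 5/7*y**2 + 5/4*y - 1/14 to the basis.

S(h_1,k_3): lcm = x**2*y. S = 57/14*x*y + 9/7*x - 10/7*y**3 + 25/14*y**2 - 1/7*y - 18/7.
  leading term x*y: subtract (-19/56)·h_2 from 57/14*x*y + 9/7*x - 10/7*y**3 + 25/14*y**2 - 1/7*y - 18/7 → -3/4*x - 10/7*y**3 + 25/14*y**2 + 53/28*y + 3/2
  leading term x: no divisor's leading term divides it; move -3/4*x to the remainder.
  leading term y**3: no divisor's leading term divides it; move -10/7*y**3 to the remainder.
  leading term y**2: no divisor's leading term divides it; move 25/14*y**2 to the remainder.
  leading term y: no divisor's leading term divides it; move 53/28*y to the remainder.
  leading term 1: no divisor's leading term divides it; move 3/2 to the remainder.
  remainder -3/4*x - 10/7*y**3 + 25/14*y**2 + 53/28*y + 3/2 ≠ 0; add k_4 = -3/4*x - 10/7*y**3 + 25/14*y**2 + 53/28*y + 3/2 to the basis.

S(h_1,k_4): lcm = x**2*y. S = -40/21*x*y**4 + 50/21*x*y**3 + 53/21*x*y**2 + 4*x*y + 9/7*x - 5/7*y**2 - 18/7.
  leading term x*y**4: subtract (10/63*y**3)·h_2 from -40/21*x*y**4 + 50/21*x*y**3 + 53/21*x*y**2 + 4*x*y + 9/7*x - 5/7*y**2 - 18/7 → 10/3*x*y**3 + 53/21*x*y**2 + 4*x*y + 9/7*x - 20/21*y**4 - 40/21*y**3 - 5/7*y**2 - 18/7
  leading term x*y**3: subtract (-5/18*y**2)·h_2 from 10/3*x*y**3 + 53/21*x*y**2 + 4*x*y + 9/7*x - 20/21*y**4 - 40/21*y**3 - 5/7*y**2 - 18/7 → 6/7*x*y**2 + 4*x*y + 9/7*x - 20/21*y**4 - 5/21*y**3 + 55/21*y**2 - 18/7
  leading term x*y**2: subtract (-1/14*y)·h_2 from 6/7*x*y**2 + 4*x*y + 9/7*x - 20/21*y**4 - 5/21*y**3 + 55/21*y**2 - 18/7 → 25/7*x*y + 9/7*x - 20/21*y**4 - 5/21*y**3 + 64/21*y**2 + 6/7*y - 18/7
  leading term x*y: subtract (-25/84)·h_2 from 25/7*x*y + 9/7*x - 20/21*y**4 - 5/21*y**3 + 64/21*y**2 + 6/7*y - 18/7 → -1/2*x - 20/21*y**4 - 5/21*y**3 + 64/21*y**2 + 37/14*y + 1
  leading term x: subtract (2/3)·k_4 from -1/2*x - 20/21*y**4 - 5/21*y**3 + 64/21*y**2 + 37/14*y + 1 → -20/21*y**4 + 5/7*y**3 + 13/7*y**2 + 29/21*y
  leading term y**4: no divisor's leading term divides it; move -20/21*y**4 to the remainder.
  leading term y**3: no divisor's leading term divides it; move 5/7*y**3 to the remainder.
  leading term y**2: no divisor's leading term divides it; move 13/7*y**2 to the remainder.
  leading term y: no divisor's leading term divides it; move 29/21*y to the remainder.
  remainder -20/21*y**4 + 5/7*y**3 + 13/7*y**2 + 29/21*y ≠ 0; add k_5 = -20/21*y**4 + 5/7*y**3 + 13/7*y**2 + 29/21*y to the basis.

The other S-polynomials (S(h_2,k_3), S(h_2,k_4), S(k_3,k_4), S(h_1,k_5), S(h_2,k_5), S(k_3,k_5), S(k_4,k_5)) all reduce to 0 modulo the current basis, so we have a Gröbner basis.
Inter-reduce: drop elements whose leading term is divisible by another's, tail-reduce, and make monic.
Reduced Gröbner basis: {x + 40/21*y**3 - 50/21*y**2 - 53/21*y - 2, y**4 - 3/4*y**3 - 39/20*y**2 - 29/20*y}.

These differ, so the ideals are not equal.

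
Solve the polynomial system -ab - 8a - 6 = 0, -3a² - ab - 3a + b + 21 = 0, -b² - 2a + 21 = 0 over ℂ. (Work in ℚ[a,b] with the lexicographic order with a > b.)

{(-2, -5)}

Compute a lex Gröbner basis by Buchberger's algorithm.
f_1 = -ab - 8a - 6, LT = ab.
f_2 = -3a² - ab - 3a + b + 21, LT = a².
f_3 = -2a - b² + 21, LT = a.

S(f_1,f_2): lcm = a²b. S = 8a² - ⅓ab² - ab + 6a + ⅓b² + 7b.
  leading term a²: subtract (-8/3)·f_2 from 8a² - ⅓ab² - ab + 6a + ⅓b² + 7b → -⅓ab² - 11/3ab - 2a + ⅓b² + 29/3b + 56
  leading term ab²: subtract (⅓b)·f_1 from -⅓ab² - 11/3ab - 2a + ⅓b² + 29/3b + 56 → -ab - 2a + ⅓b² + 35/3b + 56
  leading term ab: subtract (1)·f_1 from -ab - 2a + ⅓b² + 35/3b + 56 → 6a + ⅓b² + 35/3b + 62
  leading term a: subtract (-3)·f_3 from 6a + ⅓b² + 35/3b + 62 → -8/3b² + 35/3b + 125
  leading term b²: no divisor's leading term divides it; move -8/3b² to the remainder.
  leading term b: no divisor's leading term divides it; move 35/3b to the remainder.
  leading term 1: no divisor's leading term divides it; move 125 to the remainder.
  remainder -8/3b² + 35/3b + 125 ≠ 0; add h_4 = -8/3b² + 35/3b + 125 to the basis.

S(f_1,f_3): lcm = ab. S = 8a - ½b³ + 21/2b + 6.
  leading term a: subtract (-4)·f_3 from 8a - ½b³ + 21/2b + 6 → -½b³ - 4b² + 21/2b + 90
  leading term b³: subtract (3/16b)·h_4 from -½b³ - 4b² + 21/2b + 90 → -99/16b² - 207/16b + 90
  leading term b²: subtract (297/128)·h_4 from -99/16b² - 207/16b + 90 → -5121/128b - 25605/128
  leading term b: no divisor's leading term divides it; move -5121/128b to the remainder.
  leading term 1: no divisor's leading term divides it; move -25605/128 to the remainder.
  remainder -5121/128b - 25605/128 ≠ 0; add h_5 = -5121/128b - 25605/128 to the basis.

The other S-polynomials (S(f_2,f_3), S(f_1,h_4), S(f_2,h_4), S(f_3,h_4), S(f_1,h_5), S(f_2,h_5), S(f_3,h_5), S(h_4,h_5)) all reduce to 0 modulo the current basis, so we have a Gröbner basis.
Inter-reduce: drop elements whose leading term is divisible by another's, tail-reduce, and make monic.
Reduced Gröbner basis: {a + 2, b + 5}.

A lex Gröbner basis eliminates variables successively. Here b + 5 depends only on b, with roots {-5}; lifting each root through the earlier basis elements recovers the full solutions.
  b = -5: the earlier basis element becomes a + 2 = 0, giving a = -2 — point (-2, -5).
Each listed point satisfies every original equation (direct substitution).
Zero-dimensionality of the ideal guarantees finitely many solutions over ℂ.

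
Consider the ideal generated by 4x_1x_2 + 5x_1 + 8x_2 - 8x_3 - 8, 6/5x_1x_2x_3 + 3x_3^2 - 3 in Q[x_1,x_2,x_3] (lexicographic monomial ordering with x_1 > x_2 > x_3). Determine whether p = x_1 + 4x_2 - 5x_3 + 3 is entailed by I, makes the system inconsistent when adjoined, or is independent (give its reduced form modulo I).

x_1 + 4x_2 - 5x_3 + 3 is independent of I; its normal form modulo I is x_1 + 4x_2 - 5x_3 + 3.

First compute the reduced Gröbner basis of I by Buchberger's algorithm.
f_1 = 4x_1x_2 + 5x_1 + 8x_2 - 8x_3 - 8, LT = x_1x_2.
f_2 = 6/5x_1x_2x_3 + 3x_3^2 - 3, LT = x_1x_2x_3.

S(f_1,f_2): lcm = x_1x_2x_3. S = 5/4x_1x_3 + 2x_2x_3 - 9/2x_3^2 - 2x_3 + 5/2.
  reduce S modulo (f_1, f_2):
  remainder 5/4x_1x_3 + 2x_2x_3 - 9/2x_3^2 - 2x_3 + 5/2 ≠ 0; add h_3 = 5/4x_1x_3 + 2x_2x_3 - 9/2x_3^2 - 2x_3 + 5/2 to the basis.

S(f_1,h_3): lcm = x_1x_2x_3. S = 5/4x_1x_3 - 8/5x_2^2x_3 + 18/5x_2x_3^2 + 18/5x_2x_3 - 2x_2 - 2x_3^2 - 2x_3.
  reduce S modulo (f_1, f_2, h_3):
  remainder -8/5x_2^2x_3 + 18/5x_2x_3^2 + 8/5x_2x_3 - 2x_2 + 5/2x_3^2 - 5/2 ≠ 0; add h_4 = -8/5x_2^2x_3 + 18/5x_2x_3^2 + 8/5x_2x_3 - 2x_2 + 5/2x_3^2 - 5/2 to the basis.

The other S-polynomials (S(f_2,h_3), S(f_1,h_4), S(f_2,h_4), S(h_3,h_4)) all reduce to 0 modulo the current basis, so we have a Gröbner basis.
Inter-reduce: drop elements whose leading term is divisible by another's, tail-reduce, and make monic.
Reduced Gröbner basis: {x_1x_2 + 5/4x_1 + 2x_2 - 2x_3 - 2, x_1x_3 + 8/5x_2x_3 - 18/5x_3^2 - 8/5x_3 + 2, x_2^2x_3 - 9/4x_2x_3^2 - x_2x_3 + 5/4x_2 - 25/16x_3^2 + 25/16}.
Label its elements g_1 = x_1x_2 + 5/4x_1 + 2x_2 - 2x_3 - 2, g_2 = x_1x_3 + 8/5x_2x_3 - 18/5x_3^2 - 8/5x_3 + 2, g_3 = x_2^2x_3 - 9/4x_2x_3^2 - x_2x_3 + 5/4x_2 - 25/16x_3^2 + 25/16.

Reduce p = x_1 + 4x_2 - 5x_3 + 3 modulo G:
  leading term x_1: no divisor's leading term divides it; move x_1 to the remainder.
  leading term x_2: no divisor's leading term divides it; move 4x_2 to the remainder.
  leading term x_3: no divisor's leading term divides it; move -5x_3 to the remainder.
  leading term 1: no divisor's leading term divides it; move 3 to the remainder.
  normal form = x_1 + 4x_2 - 5x_3 + 3.
The normal form is nonzero, so p ∉ I. Since p minus its normal form lies in I, I + (p) = I + (r) where r = x_1 + 4x_2 - 5x_3 + 3; decide whether this ideal is the whole ring.
Run Buchberger on G together with r (pairs among the g_i already reduce to 0 since G is a Gröbner basis):
g_1 = x_1x_2 + 5/4x_1 + 2x_2 - 2x_3 - 2, LT = x_1x_2.
g_2 = x_1x_3 + 8/5x_2x_3 - 18/5x_3^2 - 8/5x_3 + 2, LT = x_1x_3.
g_3 = x_2^2x_3 - 9/4x_2x_3^2 - x_2x_3 + 5/4x_2 - 25/16x_3^2 + 25/16, LT = x_2^2x_3.
r = x_1 + 4x_2 - 5x_3 + 3, LT = x_1.

S(g_1,r): lcm = x_1x_2. S = 5/4x_1 - 4x_2^2 + 5x_2x_3 - x_2 - 2x_3 - 2.
  reduce S modulo (g_1, g_2, g_3, r):
  remainder -4x_2^2 + 5x_2x_3 - 6x_2 + 17/4x_3 - 23/4 ≠ 0; add m_5 = -4x_2^2 + 5x_2x_3 - 6x_2 + 17/4x_3 - 23/4 to the basis.

S(g_2,r): lcm = x_1x_3. S = -12/5x_2x_3 + 7/5x_3^2 - 23/5x_3 + 2.
  reduce S modulo (g_1, g_2, g_3, r, m_5):
  remainder -12/5x_2x_3 + 7/5x_3^2 - 23/5x_3 + 2 ≠ 0; add m_6 = -12/5x_2x_3 + 7/5x_3^2 - 23/5x_3 + 2 to the basis.

S(g_3,m_5): lcm = x_2^2x_3. S = -x_2x_3^2 - 5/2x_2x_3 + 5/4x_2 - 1/2x_3^2 - 23/16x_3 + 25/16.
  reduce S modulo (g_1, g_2, g_3, r, m_5, m_6):
  remainder 5/4x_2 - 7/12x_3^3 - 1/24x_3^2 + 121/48x_3 - 25/48 ≠ 0; add m_7 = 5/4x_2 - 7/12x_3^3 - 1/24x_3^2 + 121/48x_3 - 25/48 to the basis.

S(g_1,m_7): lcm = x_1x_2. S = 7/15x_1x_3^3 + 1/30x_1x_3^2 - 121/60x_1x_3 + 5/3x_1 + 2x_2 - 2x_3 - 2.
  reduce S modulo (g_1, g_2, g_3, r, m_5, m_6, m_7):
  remainder 56/45x_3^4 + 4/45x_3^3 - 104/15x_3^2 + 56/9x_3 - 20/9 ≠ 0; add m_8 = 56/45x_3^4 + 4/45x_3^3 - 104/15x_3^2 + 56/9x_3 - 20/9 to the basis.

The other S-polynomials (S(g_1,g_2), S(g_1,g_3), S(g_2,g_3), S(g_3,r), S(g_1,m_5), S(g_2,m_5), S(r,m_5), S(g_1,m_6), S(g_2,m_6), S(g_3,m_6), S(r,m_6), S(m_5,m_6), S(g_2,m_7), S(g_3,m_7), S(r,m_7), S(m_5,m_7), S(m_6,m_7), S(g_1,m_8), S(g_2,m_8), S(g_3,m_8), S(r,m_8), S(m_5,m_8), S(m_6,m_8), S(m_7,m_8)) all reduce to 0 modulo the current basis, so we have a Gröbner basis.
Inter-reduce: drop elements whose leading term is divisible by another's, tail-reduce, and make monic.
Reduced Gröbner basis: {x_1 + 28/15x_3^3 + 2/15x_3^2 - 196/15x_3 + 14/3, x_2 - 7/15x_3^3 - 1/30x_3^2 + 121/60x_3 - 5/12, x_3^4 + 1/14x_3^3 - 39/7x_3^2 + 5x_3 - 25/14}.
The reduced Gröbner basis of I + (p) is {x_1 + 28/15x_3^3 + 2/15x_3^2 - 196/15x_3 + 14/3, x_2 - 7/15x_3^3 - 1/30x_3^2 + 121/60x_3 - 5/12, x_3^4 + 1/14x_3^3 - 39/7x_3^2 + 5x_3 - 25/14} ≠ {1}, a proper ideal, so the enlarged system stays consistent: p is independent of I, with normal form x_1 + 4x_2 - 5x_3 + 3.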